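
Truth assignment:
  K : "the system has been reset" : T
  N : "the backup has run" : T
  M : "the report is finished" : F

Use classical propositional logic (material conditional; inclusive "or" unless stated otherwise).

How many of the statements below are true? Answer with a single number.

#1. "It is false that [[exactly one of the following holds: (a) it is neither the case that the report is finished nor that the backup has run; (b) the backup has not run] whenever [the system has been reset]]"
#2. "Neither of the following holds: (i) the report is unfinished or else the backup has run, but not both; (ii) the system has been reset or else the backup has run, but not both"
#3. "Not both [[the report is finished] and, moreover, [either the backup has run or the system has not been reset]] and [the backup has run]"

#1: Parsed as ~(K -> ((M nor N) xor ~N))

M nor N = F nor T = F
~N = ~T = F
(M nor N) xor ~N = F xor F = F
K -> ((M nor N) xor ~N) = T -> F = F
~(K -> ((M nor N) xor ~N)) = ~F = T
Thus #1 is true.

#2: Parsed as (~M xor N) nor (K xor N)

~M = ~F = T
~M xor N = T xor T = F
K xor N = T xor T = F
(~M xor N) nor (K xor N) = F nor F = T
So #2 is true.

#3: Parsed as (M & (N | ~K)) nand N

~K = ~T = F
N | ~K = T | F = T
M & (N | ~K) = F & T = F
(M & (N | ~K)) nand N = F nand T = T
Hence #3 is true.

Count: 3.

3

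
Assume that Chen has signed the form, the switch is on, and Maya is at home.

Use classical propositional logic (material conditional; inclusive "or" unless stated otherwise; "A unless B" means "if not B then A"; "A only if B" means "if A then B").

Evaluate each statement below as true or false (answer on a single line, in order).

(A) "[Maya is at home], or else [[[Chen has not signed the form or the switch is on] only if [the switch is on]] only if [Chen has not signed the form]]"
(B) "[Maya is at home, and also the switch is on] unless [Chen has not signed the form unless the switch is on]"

(A) true, (B) true

Let M = "Maya is at home" (True), L = "Chen has signed the form" (True), S = "the switch is on" (True).

(A): Formalization: M or (((not L or S) -> S) -> not L)

not L = not True = False
not L or S = False or True = True
(not L or S) -> S = True -> True = True
not L = not True = False
((not L or S) -> S) -> not L = True -> False = False
M or (((not L or S) -> S) -> not L) = True or False = True
So (A) is true.

(B): In symbols: (M and S) or (not L or S)

M and S = True and True = True
not L = not True = False
not L or S = False or True = True
(M and S) or (not L or S) = True or True = True
Thus (B) is true.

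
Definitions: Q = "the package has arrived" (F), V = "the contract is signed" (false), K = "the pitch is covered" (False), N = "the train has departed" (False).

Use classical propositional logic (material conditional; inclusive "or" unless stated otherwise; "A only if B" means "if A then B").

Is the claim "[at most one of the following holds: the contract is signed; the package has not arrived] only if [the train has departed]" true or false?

False

In symbols: (V nand ~Q) -> N

~Q = ~F = T
V nand ~Q = F nand T = T
(V nand ~Q) -> N = T -> F = F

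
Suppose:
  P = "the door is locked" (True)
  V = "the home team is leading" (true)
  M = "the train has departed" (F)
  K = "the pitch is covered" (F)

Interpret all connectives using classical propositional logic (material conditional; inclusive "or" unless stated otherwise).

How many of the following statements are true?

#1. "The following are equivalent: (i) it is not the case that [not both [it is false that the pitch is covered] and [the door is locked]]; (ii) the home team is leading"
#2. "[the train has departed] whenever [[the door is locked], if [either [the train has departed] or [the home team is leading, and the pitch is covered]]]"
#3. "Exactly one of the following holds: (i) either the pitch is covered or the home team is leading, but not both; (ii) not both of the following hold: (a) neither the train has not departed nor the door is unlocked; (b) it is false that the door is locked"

#1: Formalization: not (not K nand P) iff V

not K = not False = True
not K nand P = True nand True = False
not (not K nand P) = not False = True
not (not K nand P) iff V = True iff True = True
Hence #1 is true.

#2: Parsed as ((M or (V and K)) -> P) -> M

V and K = True and False = False
M or (V and K) = False or False = False
(M or (V and K)) -> P = False -> True = True
((M or (V and K)) -> P) -> M = True -> False = False
Thus #2 is false.

#3: This is (K xor V) xor ((not M nor not P) nand not P).

K xor V = False xor True = True
not M = not False = True
not P = not True = False
not M nor not P = True nor False = False
not P = not True = False
(not M nor not P) nand not P = False nand False = True
(K xor V) xor ((not M nor not P) nand not P) = True xor True = False
Thus #3 is false.

1 of the 3 statements is true.

1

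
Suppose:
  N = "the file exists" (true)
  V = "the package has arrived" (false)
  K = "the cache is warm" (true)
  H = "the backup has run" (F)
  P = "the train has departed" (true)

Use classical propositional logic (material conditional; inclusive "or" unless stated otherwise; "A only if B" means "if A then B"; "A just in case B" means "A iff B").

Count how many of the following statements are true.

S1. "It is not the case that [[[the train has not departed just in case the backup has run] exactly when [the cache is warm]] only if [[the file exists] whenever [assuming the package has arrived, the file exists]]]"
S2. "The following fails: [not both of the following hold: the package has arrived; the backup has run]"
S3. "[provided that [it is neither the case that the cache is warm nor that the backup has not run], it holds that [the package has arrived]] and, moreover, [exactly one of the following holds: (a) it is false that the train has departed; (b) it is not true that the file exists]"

0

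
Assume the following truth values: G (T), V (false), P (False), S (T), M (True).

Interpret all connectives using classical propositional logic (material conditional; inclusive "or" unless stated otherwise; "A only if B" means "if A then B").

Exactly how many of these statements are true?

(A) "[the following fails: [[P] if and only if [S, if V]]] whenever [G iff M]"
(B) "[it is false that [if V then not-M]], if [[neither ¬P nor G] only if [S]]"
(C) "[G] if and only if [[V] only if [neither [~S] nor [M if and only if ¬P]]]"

2

(A): This is (G <-> M) -> ~(P <-> (V -> S)).

G <-> M = T <-> T = T
V -> S = F -> T = T
P <-> (V -> S) = F <-> T = F
~(P <-> (V -> S)) = ~F = T
(G <-> M) -> ~(P <-> (V -> S)) = T -> T = T
Hence (A) is true.

(B): Parsed as ((~P nor G) -> S) -> ~(V -> ~M)

~P = ~F = T
~P nor G = T nor T = F
(~P nor G) -> S = F -> T = T
~M = ~T = F
V -> ~M = F -> F = T
~(V -> ~M) = ~T = F
((~P nor G) -> S) -> ~(V -> ~M) = T -> F = F
Thus (B) is false.

(C): Parsed as G <-> (V -> (~S nor (M <-> ~P)))

~S = ~T = F
~P = ~F = T
M <-> ~P = T <-> T = T
~S nor (M <-> ~P) = F nor T = F
V -> (~S nor (M <-> ~P)) = F -> F = T
G <-> (V -> (~S nor (M <-> ~P))) = T <-> T = T
Thus (C) is true.

Count: 2.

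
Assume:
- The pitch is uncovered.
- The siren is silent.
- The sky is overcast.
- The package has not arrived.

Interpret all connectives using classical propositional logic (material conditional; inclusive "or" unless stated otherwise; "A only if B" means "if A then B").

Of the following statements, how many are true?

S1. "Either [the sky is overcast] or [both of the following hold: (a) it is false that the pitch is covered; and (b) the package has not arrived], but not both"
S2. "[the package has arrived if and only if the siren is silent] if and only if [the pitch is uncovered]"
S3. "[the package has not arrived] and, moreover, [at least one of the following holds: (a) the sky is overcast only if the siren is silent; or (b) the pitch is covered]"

Let S = "the sky is overcast" (True), P = "the pitch is covered" (False), H = "the package has arrived" (False), W = "the siren is sounding" (False).

S1: Formalization: S xor (not P and not H)

not P = not False = True
not H = not False = True
not P and not H = True and True = True
S xor (not P and not H) = True xor True = False
Hence S1 is false.

S2: Parsed as (H iff not W) iff not P

not W = not False = True
H iff not W = False iff True = False
not P = not False = True
(H iff not W) iff not P = False iff True = False
Hence S2 is false.

S3: Formalization: not H and ((S -> not W) or P)

not H = not False = True
not W = not False = True
S -> not W = True -> True = True
(S -> not W) or P = True or False = True
not H and ((S -> not W) or P) = True and True = True
Thus S3 is true.

True statements: 1 (S3).

1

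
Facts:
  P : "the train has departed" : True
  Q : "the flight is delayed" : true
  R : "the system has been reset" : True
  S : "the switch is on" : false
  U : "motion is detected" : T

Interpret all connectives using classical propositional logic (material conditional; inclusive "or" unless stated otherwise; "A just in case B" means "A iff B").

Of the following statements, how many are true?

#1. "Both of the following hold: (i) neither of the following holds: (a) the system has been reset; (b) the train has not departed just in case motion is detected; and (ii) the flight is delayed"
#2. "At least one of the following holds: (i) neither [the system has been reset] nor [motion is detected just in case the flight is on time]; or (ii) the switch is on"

0

#1: Parsed as (R ↓ (¬P ↔ U)) ∧ Q

¬P = ¬T = F
¬P ↔ U = F ↔ T = F
R ↓ (¬P ↔ U) = T ↓ F = F
(R ↓ (¬P ↔ U)) ∧ Q = F ∧ T = F
Thus #1 is false.

#2: Parsed as (R ↓ (U ↔ ¬Q)) ∨ S

¬Q = ¬T = F
U ↔ ¬Q = T ↔ F = F
R ↓ (U ↔ ¬Q) = T ↓ F = F
(R ↓ (U ↔ ¬Q)) ∨ S = F ∨ F = F
Thus #2 is false.

Count: 0.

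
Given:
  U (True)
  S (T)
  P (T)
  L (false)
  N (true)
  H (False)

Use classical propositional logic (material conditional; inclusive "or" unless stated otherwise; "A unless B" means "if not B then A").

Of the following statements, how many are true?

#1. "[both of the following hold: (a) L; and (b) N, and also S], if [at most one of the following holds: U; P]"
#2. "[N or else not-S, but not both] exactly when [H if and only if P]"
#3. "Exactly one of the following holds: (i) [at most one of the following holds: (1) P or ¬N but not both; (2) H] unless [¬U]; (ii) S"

1

#1: In symbols: (U nand P) -> (L and (N and S))

U nand P = True nand True = False
N and S = True and True = True
L and (N and S) = False and True = False
(U nand P) -> (L and (N and S)) = False -> False = True
Thus #1 is true.

#2: This is (N xor not S) iff (H iff P).

not S = not True = False
N xor not S = True xor False = True
H iff P = False iff True = False
(N xor not S) iff (H iff P) = True iff False = False
Thus #2 is false.

#3: In symbols: (((P xor not N) nand H) or not U) xor S

not N = not True = False
P xor not N = True xor False = True
(P xor not N) nand H = True nand False = True
not U = not True = False
((P xor not N) nand H) or not U = True or False = True
(((P xor not N) nand H) or not U) xor S = True xor True = False
Hence #3 is false.

Count: 1.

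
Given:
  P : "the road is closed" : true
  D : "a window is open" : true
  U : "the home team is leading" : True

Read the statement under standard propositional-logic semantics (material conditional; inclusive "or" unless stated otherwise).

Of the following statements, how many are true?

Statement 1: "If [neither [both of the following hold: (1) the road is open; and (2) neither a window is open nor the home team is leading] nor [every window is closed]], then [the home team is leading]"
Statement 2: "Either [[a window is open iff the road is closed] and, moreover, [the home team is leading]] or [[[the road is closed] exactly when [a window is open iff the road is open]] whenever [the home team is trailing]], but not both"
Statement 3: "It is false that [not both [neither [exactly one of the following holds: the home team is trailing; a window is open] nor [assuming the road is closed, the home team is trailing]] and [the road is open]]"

Statement 1: Formalization: ((¬P ∧ (D ↓ U)) ↓ ¬D) → U

¬P = ¬T = F
D ↓ U = T ↓ T = F
¬P ∧ (D ↓ U) = F ∧ F = F
¬D = ¬T = F
(¬P ∧ (D ↓ U)) ↓ ¬D = F ↓ F = T
((¬P ∧ (D ↓ U)) ↓ ¬D) → U = T → T = T
So Statement 1 is true.

Statement 2: In symbols: ((D ↔ P) ∧ U) ⊕ (¬U → (P ↔ (D ↔ ¬P)))

D ↔ P = T ↔ T = T
(D ↔ P) ∧ U = T ∧ T = T
¬U = ¬T = F
¬P = ¬T = F
D ↔ ¬P = T ↔ F = F
P ↔ (D ↔ ¬P) = T ↔ F = F
¬U → (P ↔ (D ↔ ¬P)) = F → F = T
((D ↔ P) ∧ U) ⊕ (¬U → (P ↔ (D ↔ ¬P))) = T ⊕ T = F
Hence Statement 2 is false.

Statement 3: Parsed as ¬(((¬U ⊕ D) ↓ (P → ¬U)) ↑ ¬P)

¬U = ¬T = F
¬U ⊕ D = F ⊕ T = T
¬U = ¬T = F
P → ¬U = T → F = F
(¬U ⊕ D) ↓ (P → ¬U) = T ↓ F = F
¬P = ¬T = F
((¬U ⊕ D) ↓ (P → ¬U)) ↑ ¬P = F ↑ F = T
¬(((¬U ⊕ D) ↓ (P → ¬U)) ↑ ¬P) = ¬T = F
So Statement 3 is false.

Count: 1.

1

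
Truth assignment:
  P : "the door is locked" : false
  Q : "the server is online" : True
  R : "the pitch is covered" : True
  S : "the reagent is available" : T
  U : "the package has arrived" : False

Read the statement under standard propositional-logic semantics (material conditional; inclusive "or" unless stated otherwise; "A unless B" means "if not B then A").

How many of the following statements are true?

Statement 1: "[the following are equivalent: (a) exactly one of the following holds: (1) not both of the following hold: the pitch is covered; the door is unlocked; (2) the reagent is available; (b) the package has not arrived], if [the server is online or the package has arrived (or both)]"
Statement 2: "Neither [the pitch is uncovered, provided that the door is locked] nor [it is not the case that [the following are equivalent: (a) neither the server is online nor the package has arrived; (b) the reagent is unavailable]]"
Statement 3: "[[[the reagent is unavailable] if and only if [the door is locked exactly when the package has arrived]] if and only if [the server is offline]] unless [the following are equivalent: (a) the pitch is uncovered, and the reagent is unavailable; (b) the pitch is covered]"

Statement 1: Parsed as (Q | U) -> (((R nand ~P) xor S) <-> ~U)

Q | U = T | F = T
~P = ~F = T
R nand ~P = T nand T = F
(R nand ~P) xor S = F xor T = T
~U = ~F = T
((R nand ~P) xor S) <-> ~U = T <-> T = T
(Q | U) -> (((R nand ~P) xor S) <-> ~U) = T -> T = T
So Statement 1 is true.

Statement 2: Parsed as (P -> ~R) nor ~((Q nor U) <-> ~S)

~R = ~T = F
P -> ~R = F -> F = T
Q nor U = T nor F = F
~S = ~T = F
(Q nor U) <-> ~S = F <-> F = T
~((Q nor U) <-> ~S) = ~T = F
(P -> ~R) nor ~((Q nor U) <-> ~S) = T nor F = F
So Statement 2 is false.

Statement 3: This is ((~S <-> (P <-> U)) <-> ~Q) | ((~R & ~S) <-> R).

~S = ~T = F
P <-> U = F <-> F = T
~S <-> (P <-> U) = F <-> T = F
~Q = ~T = F
(~S <-> (P <-> U)) <-> ~Q = F <-> F = T
~R = ~T = F
~S = ~T = F
~R & ~S = F & F = F
(~R & ~S) <-> R = F <-> T = F
((~S <-> (P <-> U)) <-> ~Q) | ((~R & ~S) <-> R) = T | F = T
So Statement 3 is true.

True statements: 2.

2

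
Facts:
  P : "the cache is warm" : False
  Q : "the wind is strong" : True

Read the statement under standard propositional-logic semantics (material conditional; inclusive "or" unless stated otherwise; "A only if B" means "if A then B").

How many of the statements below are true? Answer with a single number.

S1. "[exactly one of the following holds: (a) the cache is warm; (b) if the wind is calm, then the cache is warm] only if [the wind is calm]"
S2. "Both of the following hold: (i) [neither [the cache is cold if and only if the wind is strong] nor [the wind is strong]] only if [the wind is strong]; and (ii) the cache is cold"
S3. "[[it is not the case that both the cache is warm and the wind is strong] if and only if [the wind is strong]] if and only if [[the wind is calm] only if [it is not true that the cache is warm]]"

2

S1: Formalization: (P xor (~Q -> P)) -> ~Q

~Q = ~T = F
~Q -> P = F -> F = T
P xor (~Q -> P) = F xor T = T
~Q = ~T = F
(P xor (~Q -> P)) -> ~Q = T -> F = F
Thus S1 is false.

S2: Parsed as (((~P <-> Q) nor Q) -> Q) & ~P

~P = ~F = T
~P <-> Q = T <-> T = T
(~P <-> Q) nor Q = T nor T = F
((~P <-> Q) nor Q) -> Q = F -> T = T
~P = ~F = T
(((~P <-> Q) nor Q) -> Q) & ~P = T & T = T
Hence S2 is true.

S3: This is ((P nand Q) <-> Q) <-> (~Q -> ~P).

P nand Q = F nand T = T
(P nand Q) <-> Q = T <-> T = T
~Q = ~T = F
~P = ~F = T
~Q -> ~P = F -> T = T
((P nand Q) <-> Q) <-> (~Q -> ~P) = T <-> T = T
So S3 is true.

2 of the 3 statements are true.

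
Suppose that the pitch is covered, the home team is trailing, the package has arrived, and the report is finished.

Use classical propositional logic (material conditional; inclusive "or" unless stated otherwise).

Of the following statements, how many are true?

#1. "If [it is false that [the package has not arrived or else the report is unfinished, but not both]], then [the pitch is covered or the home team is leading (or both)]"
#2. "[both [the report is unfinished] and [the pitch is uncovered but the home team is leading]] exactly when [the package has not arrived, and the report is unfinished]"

2

Let K = "the package has arrived" (T), L = "the report is finished" (T), H = "the pitch is covered" (T), P = "the home team is leading" (F).

#1: Formalization: ¬(¬K ⊕ ¬L) → (H ∨ P)

¬K = ¬T = F
¬L = ¬T = F
¬K ⊕ ¬L = F ⊕ F = F
¬(¬K ⊕ ¬L) = ¬F = T
H ∨ P = T ∨ F = T
¬(¬K ⊕ ¬L) → (H ∨ P) = T → T = T
Thus #1 is true.

#2: Formalization: (¬L ∧ (¬H ∧ P)) ↔ (¬K ∧ ¬L)

¬L = ¬T = F
¬H = ¬T = F
¬H ∧ P = F ∧ F = F
¬L ∧ (¬H ∧ P) = F ∧ F = F
¬K = ¬T = F
¬L = ¬T = F
¬K ∧ ¬L = F ∧ F = F
(¬L ∧ (¬H ∧ P)) ↔ (¬K ∧ ¬L) = F ↔ F = T
Hence #2 is true.

Count: 2.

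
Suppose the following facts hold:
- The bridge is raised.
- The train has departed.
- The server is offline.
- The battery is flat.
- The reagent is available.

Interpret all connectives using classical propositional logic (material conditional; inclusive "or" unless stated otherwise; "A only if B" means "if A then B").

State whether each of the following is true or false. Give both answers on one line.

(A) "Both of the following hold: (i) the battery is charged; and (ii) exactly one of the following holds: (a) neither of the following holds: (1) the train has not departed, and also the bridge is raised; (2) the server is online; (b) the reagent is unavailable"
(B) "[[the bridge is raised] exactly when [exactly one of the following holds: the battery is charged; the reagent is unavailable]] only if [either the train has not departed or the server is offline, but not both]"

Let W = "the battery is charged" (F), L = "the train has departed" (T), N = "the bridge is raised" (T), M = "the server is online" (F), U = "the reagent is available" (T).

(A): Parsed as W & (((~L & N) nor M) xor ~U)

~L = ~T = F
~L & N = F & T = F
(~L & N) nor M = F nor F = T
~U = ~T = F
((~L & N) nor M) xor ~U = T xor F = T
W & (((~L & N) nor M) xor ~U) = F & T = F
Thus (A) is false.

(B): Formalization: (N <-> (W xor ~U)) -> (~L xor ~M)

~U = ~T = F
W xor ~U = F xor F = F
N <-> (W xor ~U) = T <-> F = F
~L = ~T = F
~M = ~F = T
~L xor ~M = F xor T = T
(N <-> (W xor ~U)) -> (~L xor ~M) = F -> T = T
So (B) is true.

(A) false, (B) true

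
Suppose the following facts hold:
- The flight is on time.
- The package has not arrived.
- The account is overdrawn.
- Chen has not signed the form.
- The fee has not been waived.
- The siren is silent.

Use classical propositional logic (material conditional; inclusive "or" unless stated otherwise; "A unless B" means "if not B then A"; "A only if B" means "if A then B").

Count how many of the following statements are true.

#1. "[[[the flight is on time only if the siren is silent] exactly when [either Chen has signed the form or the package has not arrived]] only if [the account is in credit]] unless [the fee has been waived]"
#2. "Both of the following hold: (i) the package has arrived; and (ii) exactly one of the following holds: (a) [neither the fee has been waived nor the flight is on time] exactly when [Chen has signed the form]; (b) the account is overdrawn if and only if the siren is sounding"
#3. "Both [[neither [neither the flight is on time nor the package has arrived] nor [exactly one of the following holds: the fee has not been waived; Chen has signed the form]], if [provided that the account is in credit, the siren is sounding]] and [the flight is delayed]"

0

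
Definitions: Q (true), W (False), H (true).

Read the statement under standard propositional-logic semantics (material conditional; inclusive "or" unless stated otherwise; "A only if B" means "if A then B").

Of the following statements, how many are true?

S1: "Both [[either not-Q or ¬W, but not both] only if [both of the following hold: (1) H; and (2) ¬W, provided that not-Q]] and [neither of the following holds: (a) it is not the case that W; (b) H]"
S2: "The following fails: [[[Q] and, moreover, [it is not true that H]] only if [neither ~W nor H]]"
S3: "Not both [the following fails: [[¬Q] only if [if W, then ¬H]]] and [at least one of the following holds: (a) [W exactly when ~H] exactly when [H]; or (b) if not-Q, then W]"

1

S1: In symbols: ((~Q xor ~W) -> (H & (~Q -> ~W))) & (~W nor H)

~Q = ~T = F
~W = ~F = T
~Q xor ~W = F xor T = T
~Q = ~T = F
~W = ~F = T
~Q -> ~W = F -> T = T
H & (~Q -> ~W) = T & T = T
(~Q xor ~W) -> (H & (~Q -> ~W)) = T -> T = T
~W = ~F = T
~W nor H = T nor T = F
((~Q xor ~W) -> (H & (~Q -> ~W))) & (~W nor H) = T & F = F
Hence S1 is false.

S2: In symbols: ~((Q & ~H) -> (~W nor H))

~H = ~T = F
Q & ~H = T & F = F
~W = ~F = T
~W nor H = T nor T = F
(Q & ~H) -> (~W nor H) = F -> F = T
~((Q & ~H) -> (~W nor H)) = ~T = F
Thus S2 is false.

S3: In symbols: ~(~Q -> (W -> ~H)) nand (((W <-> ~H) <-> H) | (~Q -> W))

~Q = ~T = F
~H = ~T = F
W -> ~H = F -> F = T
~Q -> (W -> ~H) = F -> T = T
~(~Q -> (W -> ~H)) = ~T = F
~H = ~T = F
W <-> ~H = F <-> F = T
(W <-> ~H) <-> H = T <-> T = T
~Q = ~T = F
~Q -> W = F -> F = T
((W <-> ~H) <-> H) | (~Q -> W) = T | T = T
~(~Q -> (W -> ~H)) nand (((W <-> ~H) <-> H) | (~Q -> W)) = F nand T = T
Thus S3 is true.

1 of the 3 statements is true.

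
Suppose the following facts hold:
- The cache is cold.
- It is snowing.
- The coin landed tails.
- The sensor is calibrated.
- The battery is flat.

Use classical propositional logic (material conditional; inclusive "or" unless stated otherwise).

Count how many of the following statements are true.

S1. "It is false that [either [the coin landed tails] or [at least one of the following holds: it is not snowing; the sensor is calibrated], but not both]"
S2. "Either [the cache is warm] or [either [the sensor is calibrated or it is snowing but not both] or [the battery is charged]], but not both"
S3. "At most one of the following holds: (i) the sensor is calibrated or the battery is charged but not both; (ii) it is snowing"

1

Let R = "the coin landed heads" (False), G = "it is snowing" (True), U = "the sensor is calibrated" (True), D = "the cache is warm" (False), M = "the battery is charged" (False).

S1: Parsed as not (not R xor (not G or U))

not R = not False = True
not G = not True = False
not G or U = False or True = True
not R xor (not G or U) = True xor True = False
not (not R xor (not G or U)) = not False = True
Thus S1 is true.

S2: In symbols: D xor ((U xor G) or M)

U xor G = True xor True = False
(U xor G) or M = False or False = False
D xor ((U xor G) or M) = False xor False = False
So S2 is false.

S3: Parsed as (U xor M) nand G

U xor M = True xor False = True
(U xor M) nand G = True nand True = False
So S3 is false.

True statements: 1 (S1).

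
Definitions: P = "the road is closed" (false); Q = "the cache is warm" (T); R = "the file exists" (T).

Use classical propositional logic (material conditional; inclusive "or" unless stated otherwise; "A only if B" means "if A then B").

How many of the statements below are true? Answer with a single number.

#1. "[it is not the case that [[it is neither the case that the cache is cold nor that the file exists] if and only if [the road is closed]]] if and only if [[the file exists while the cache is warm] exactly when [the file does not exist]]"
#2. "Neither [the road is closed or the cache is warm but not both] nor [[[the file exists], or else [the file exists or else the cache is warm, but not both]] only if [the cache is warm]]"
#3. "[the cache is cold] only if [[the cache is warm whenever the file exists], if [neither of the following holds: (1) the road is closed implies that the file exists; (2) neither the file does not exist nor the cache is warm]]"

2

#1: Formalization: ~((~Q nor R) <-> P) <-> ((R & Q) <-> ~R)

~Q = ~T = F
~Q nor R = F nor T = F
(~Q nor R) <-> P = F <-> F = T
~((~Q nor R) <-> P) = ~T = F
R & Q = T & T = T
~R = ~T = F
(R & Q) <-> ~R = T <-> F = F
~((~Q nor R) <-> P) <-> ((R & Q) <-> ~R) = F <-> F = T
So #1 is true.

#2: Parsed as (P xor Q) nor ((R | (R xor Q)) -> Q)

P xor Q = F xor T = T
R xor Q = T xor T = F
R | (R xor Q) = T | F = T
(R | (R xor Q)) -> Q = T -> T = T
(P xor Q) nor ((R | (R xor Q)) -> Q) = T nor T = F
Thus #2 is false.

#3: This is ~Q -> (((P -> R) nor (~R nor Q)) -> (R -> Q)).

~Q = ~T = F
P -> R = F -> T = T
~R = ~T = F
~R nor Q = F nor T = F
(P -> R) nor (~R nor Q) = T nor F = F
R -> Q = T -> T = T
((P -> R) nor (~R nor Q)) -> (R -> Q) = F -> T = T
~Q -> (((P -> R) nor (~R nor Q)) -> (R -> Q)) = F -> T = T
Hence #3 is true.

Count: 2.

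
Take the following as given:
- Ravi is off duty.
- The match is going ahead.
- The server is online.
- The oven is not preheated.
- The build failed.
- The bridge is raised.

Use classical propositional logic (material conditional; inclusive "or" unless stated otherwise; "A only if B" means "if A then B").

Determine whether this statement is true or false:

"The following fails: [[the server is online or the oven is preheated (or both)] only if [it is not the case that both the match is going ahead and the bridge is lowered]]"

The statement is false.

Let S = "the server is online" (True), D = "the oven is preheated" (False), V = "the match is cancelled" (False), N = "the bridge is raised" (True).
In symbols: not ((S or D) -> (not V nand not N))

S or D = True or False = True
not V = not False = True
not N = not True = False
not V nand not N = True nand False = True
(S or D) -> (not V nand not N) = True -> True = True
not ((S or D) -> (not V nand not N)) = not True = False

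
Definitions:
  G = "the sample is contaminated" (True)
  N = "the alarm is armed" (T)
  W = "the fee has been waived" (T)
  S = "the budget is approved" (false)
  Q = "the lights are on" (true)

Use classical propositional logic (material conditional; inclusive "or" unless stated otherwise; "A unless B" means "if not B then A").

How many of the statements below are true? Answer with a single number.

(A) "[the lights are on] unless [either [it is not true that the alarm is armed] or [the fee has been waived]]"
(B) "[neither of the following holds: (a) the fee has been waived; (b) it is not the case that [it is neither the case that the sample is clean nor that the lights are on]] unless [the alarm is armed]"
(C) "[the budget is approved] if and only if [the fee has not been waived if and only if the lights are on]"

(A): Parsed as Q ∨ (¬N ∨ W)

¬N = ¬T = F
¬N ∨ W = F ∨ T = T
Q ∨ (¬N ∨ W) = T ∨ T = T
Hence (A) is true.

(B): In symbols: (W ↓ ¬(¬G ↓ Q)) ∨ N

¬G = ¬T = F
¬G ↓ Q = F ↓ T = F
¬(¬G ↓ Q) = ¬F = T
W ↓ ¬(¬G ↓ Q) = T ↓ T = F
(W ↓ ¬(¬G ↓ Q)) ∨ N = F ∨ T = T
So (B) is true.

(C): In symbols: S ↔ (¬W ↔ Q)

¬W = ¬T = F
¬W ↔ Q = F ↔ T = F
S ↔ (¬W ↔ Q) = F ↔ F = T
So (C) is true.

3 of the 3 statements are true.

3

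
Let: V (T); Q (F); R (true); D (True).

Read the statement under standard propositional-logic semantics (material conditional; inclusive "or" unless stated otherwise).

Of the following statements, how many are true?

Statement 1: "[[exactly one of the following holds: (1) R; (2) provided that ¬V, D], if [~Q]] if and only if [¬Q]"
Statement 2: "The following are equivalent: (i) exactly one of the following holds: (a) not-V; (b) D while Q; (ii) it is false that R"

Statement 1: Parsed as (¬Q → (R ⊕ (¬V → D))) ↔ ¬Q

¬Q = ¬F = T
¬V = ¬T = F
¬V → D = F → T = T
R ⊕ (¬V → D) = T ⊕ T = F
¬Q → (R ⊕ (¬V → D)) = T → F = F
¬Q = ¬F = T
(¬Q → (R ⊕ (¬V → D))) ↔ ¬Q = F ↔ T = F
So Statement 1 is false.

Statement 2: Formalization: (¬V ⊕ (D ∧ Q)) ↔ ¬R

¬V = ¬T = F
D ∧ Q = T ∧ F = F
¬V ⊕ (D ∧ Q) = F ⊕ F = F
¬R = ¬T = F
(¬V ⊕ (D ∧ Q)) ↔ ¬R = F ↔ F = T
Hence Statement 2 is true.

1 of the 2 statements is true (Statement 2).

1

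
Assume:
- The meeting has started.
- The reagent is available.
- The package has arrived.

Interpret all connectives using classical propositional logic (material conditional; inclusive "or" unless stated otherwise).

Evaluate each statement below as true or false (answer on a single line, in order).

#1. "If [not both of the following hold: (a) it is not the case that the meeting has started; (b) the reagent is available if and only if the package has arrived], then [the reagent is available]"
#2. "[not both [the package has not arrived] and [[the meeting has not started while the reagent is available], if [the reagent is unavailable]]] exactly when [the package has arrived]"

#1 true, #2 true

Let P = "the meeting has started" (T), Q = "the reagent is available" (T), R = "the package has arrived" (T).

#1: In symbols: (¬P ↑ (Q ↔ R)) → Q

¬P = ¬T = F
Q ↔ R = T ↔ T = T
¬P ↑ (Q ↔ R) = F ↑ T = T
(¬P ↑ (Q ↔ R)) → Q = T → T = T
Hence #1 is true.

#2: In symbols: (¬R ↑ (¬Q → (¬P ∧ Q))) ↔ R

¬R = ¬T = F
¬Q = ¬T = F
¬P = ¬T = F
¬P ∧ Q = F ∧ T = F
¬Q → (¬P ∧ Q) = F → F = T
¬R ↑ (¬Q → (¬P ∧ Q)) = F ↑ T = T
(¬R ↑ (¬Q → (¬P ∧ Q))) ↔ R = T ↔ T = T
So #2 is true.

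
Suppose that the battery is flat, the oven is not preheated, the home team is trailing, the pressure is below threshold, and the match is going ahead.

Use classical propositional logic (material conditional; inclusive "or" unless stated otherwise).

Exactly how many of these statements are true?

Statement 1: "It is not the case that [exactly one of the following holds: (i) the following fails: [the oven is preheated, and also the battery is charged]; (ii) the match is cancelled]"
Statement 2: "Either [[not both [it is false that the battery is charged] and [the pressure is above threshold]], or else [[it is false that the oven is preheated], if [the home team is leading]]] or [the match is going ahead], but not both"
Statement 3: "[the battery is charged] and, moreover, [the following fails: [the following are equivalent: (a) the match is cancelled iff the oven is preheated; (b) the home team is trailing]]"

0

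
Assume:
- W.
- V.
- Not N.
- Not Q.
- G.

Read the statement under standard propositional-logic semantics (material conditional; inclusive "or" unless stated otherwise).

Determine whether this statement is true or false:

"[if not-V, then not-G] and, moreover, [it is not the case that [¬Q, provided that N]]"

The statement is false.

Parsed as (not V -> not G) and not (N -> not Q)

not V = not True = False
not G = not True = False
not V -> not G = False -> False = True
not Q = not False = True
N -> not Q = False -> True = True
not (N -> not Q) = not True = False
(not V -> not G) and not (N -> not Q) = True and False = False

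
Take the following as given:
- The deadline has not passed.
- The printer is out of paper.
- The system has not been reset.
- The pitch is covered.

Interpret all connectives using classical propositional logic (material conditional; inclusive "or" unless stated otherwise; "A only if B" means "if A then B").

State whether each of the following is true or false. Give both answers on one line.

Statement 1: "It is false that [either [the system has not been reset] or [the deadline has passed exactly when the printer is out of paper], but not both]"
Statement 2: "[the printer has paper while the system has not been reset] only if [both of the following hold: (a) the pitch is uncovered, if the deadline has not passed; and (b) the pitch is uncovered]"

Let R = "the system has been reset" (F), P = "the deadline has passed" (F), Q = "the printer has paper" (F), S = "the pitch is covered" (T).

Statement 1: Formalization: ¬(¬R ⊕ (P ↔ ¬Q))

¬R = ¬F = T
¬Q = ¬F = T
P ↔ ¬Q = F ↔ T = F
¬R ⊕ (P ↔ ¬Q) = T ⊕ F = T
¬(¬R ⊕ (P ↔ ¬Q)) = ¬T = F
So Statement 1 is false.

Statement 2: Parsed as (Q ∧ ¬R) → ((¬P → ¬S) ∧ ¬S)

¬R = ¬F = T
Q ∧ ¬R = F ∧ T = F
¬P = ¬F = T
¬S = ¬T = F
¬P → ¬S = T → F = F
¬S = ¬T = F
(¬P → ¬S) ∧ ¬S = F ∧ F = F
(Q ∧ ¬R) → ((¬P → ¬S) ∧ ¬S) = F → F = T
Thus Statement 2 is true.

Statement 1 false / Statement 2 true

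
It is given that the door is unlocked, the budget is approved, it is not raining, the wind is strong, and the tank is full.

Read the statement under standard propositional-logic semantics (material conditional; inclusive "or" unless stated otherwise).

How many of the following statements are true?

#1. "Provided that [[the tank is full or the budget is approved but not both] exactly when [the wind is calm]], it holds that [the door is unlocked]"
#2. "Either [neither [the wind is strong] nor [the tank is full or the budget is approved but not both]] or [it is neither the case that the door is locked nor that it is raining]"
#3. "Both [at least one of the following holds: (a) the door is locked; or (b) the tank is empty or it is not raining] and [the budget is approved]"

3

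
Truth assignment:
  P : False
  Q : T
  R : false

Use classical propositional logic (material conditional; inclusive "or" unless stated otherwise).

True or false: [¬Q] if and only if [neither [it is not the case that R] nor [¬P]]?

The statement is true.

This is ~Q <-> (~R nor ~P).

~Q = ~T = F
~R = ~F = T
~P = ~F = T
~R nor ~P = T nor T = F
~Q <-> (~R nor ~P) = F <-> F = T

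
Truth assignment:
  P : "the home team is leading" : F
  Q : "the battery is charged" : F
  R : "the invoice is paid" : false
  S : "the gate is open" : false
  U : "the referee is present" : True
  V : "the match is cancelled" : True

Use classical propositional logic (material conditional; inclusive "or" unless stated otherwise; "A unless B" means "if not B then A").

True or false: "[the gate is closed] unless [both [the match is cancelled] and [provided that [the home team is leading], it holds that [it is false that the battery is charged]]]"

Values: S=F, V=T, P=F, Q=F.
Formalization: ~S | (V & (P -> ~Q))

~S = ~F = T
~Q = ~F = T
P -> ~Q = F -> T = T
V & (P -> ~Q) = T & T = T
~S | (V & (P -> ~Q)) = T | T = T

true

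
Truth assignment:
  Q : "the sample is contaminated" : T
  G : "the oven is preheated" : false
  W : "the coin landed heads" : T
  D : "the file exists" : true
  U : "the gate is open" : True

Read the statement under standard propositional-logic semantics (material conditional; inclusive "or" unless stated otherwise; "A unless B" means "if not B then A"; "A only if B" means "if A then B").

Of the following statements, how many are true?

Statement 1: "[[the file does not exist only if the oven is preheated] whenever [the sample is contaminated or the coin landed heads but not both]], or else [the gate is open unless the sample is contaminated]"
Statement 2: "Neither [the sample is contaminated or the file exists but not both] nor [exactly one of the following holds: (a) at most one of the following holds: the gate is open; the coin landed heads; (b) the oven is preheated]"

Statement 1: This is ((Q ⊕ W) → (¬D → G)) ∨ (U ∨ Q).

Q ⊕ W = T ⊕ T = F
¬D = ¬T = F
¬D → G = F → F = T
(Q ⊕ W) → (¬D → G) = F → T = T
U ∨ Q = T ∨ T = T
((Q ⊕ W) → (¬D → G)) ∨ (U ∨ Q) = T ∨ T = T
Thus Statement 1 is true.

Statement 2: Formalization: (Q ⊕ D) ↓ ((U ↑ W) ⊕ G)

Q ⊕ D = T ⊕ T = F
U ↑ W = T ↑ T = F
(U ↑ W) ⊕ G = F ⊕ F = F
(Q ⊕ D) ↓ ((U ↑ W) ⊕ G) = F ↓ F = T
Hence Statement 2 is true.

Count: 2.

2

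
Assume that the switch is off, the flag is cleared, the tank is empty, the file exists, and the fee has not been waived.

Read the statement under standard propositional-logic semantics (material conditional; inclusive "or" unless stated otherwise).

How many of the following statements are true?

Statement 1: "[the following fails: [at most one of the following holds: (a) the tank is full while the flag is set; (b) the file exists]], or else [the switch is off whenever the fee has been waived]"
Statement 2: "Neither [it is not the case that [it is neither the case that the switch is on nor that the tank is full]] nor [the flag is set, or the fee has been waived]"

2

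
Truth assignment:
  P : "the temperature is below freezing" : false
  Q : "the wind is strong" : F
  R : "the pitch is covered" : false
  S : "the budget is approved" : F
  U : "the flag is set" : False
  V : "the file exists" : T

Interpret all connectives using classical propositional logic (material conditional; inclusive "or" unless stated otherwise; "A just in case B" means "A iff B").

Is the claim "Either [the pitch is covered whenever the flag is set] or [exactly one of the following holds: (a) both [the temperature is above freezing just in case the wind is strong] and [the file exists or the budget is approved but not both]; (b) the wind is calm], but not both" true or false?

Values: U=F, R=F, P=F, Q=F, V=T, S=F.
Parsed as (U → R) ⊕ (((¬P ↔ Q) ∧ (V ⊕ S)) ⊕ ¬Q)

U → R = F → F = T
¬P = ¬F = T
¬P ↔ Q = T ↔ F = F
V ⊕ S = T ⊕ F = T
(¬P ↔ Q) ∧ (V ⊕ S) = F ∧ T = F
¬Q = ¬F = T
((¬P ↔ Q) ∧ (V ⊕ S)) ⊕ ¬Q = F ⊕ T = T
(U → R) ⊕ (((¬P ↔ Q) ∧ (V ⊕ S)) ⊕ ¬Q) = T ⊕ T = F

False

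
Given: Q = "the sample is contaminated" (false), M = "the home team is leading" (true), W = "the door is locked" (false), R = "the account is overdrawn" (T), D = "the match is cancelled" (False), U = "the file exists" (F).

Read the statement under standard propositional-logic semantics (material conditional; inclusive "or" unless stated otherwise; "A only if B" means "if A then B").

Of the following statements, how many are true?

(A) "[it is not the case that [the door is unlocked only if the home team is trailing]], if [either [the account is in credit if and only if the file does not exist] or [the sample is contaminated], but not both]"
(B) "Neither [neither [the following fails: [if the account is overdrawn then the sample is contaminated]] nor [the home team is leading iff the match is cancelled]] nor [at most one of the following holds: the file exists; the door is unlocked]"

1

(A): This is ((not R iff not U) xor Q) -> not (not W -> not M).

not R = not True = False
not U = not False = True
not R iff not U = False iff True = False
(not R iff not U) xor Q = False xor False = False
not W = not False = True
not M = not True = False
not W -> not M = True -> False = False
not (not W -> not M) = not False = True
((not R iff not U) xor Q) -> not (not W -> not M) = False -> True = True
Hence (A) is true.

(B): In symbols: (not (R -> Q) nor (M iff D)) nor (U nand not W)

R -> Q = True -> False = False
not (R -> Q) = not False = True
M iff D = True iff False = False
not (R -> Q) nor (M iff D) = True nor False = False
not W = not False = True
U nand not W = False nand True = True
(not (R -> Q) nor (M iff D)) nor (U nand not W) = False nor True = False
Thus (B) is false.

Count: 1.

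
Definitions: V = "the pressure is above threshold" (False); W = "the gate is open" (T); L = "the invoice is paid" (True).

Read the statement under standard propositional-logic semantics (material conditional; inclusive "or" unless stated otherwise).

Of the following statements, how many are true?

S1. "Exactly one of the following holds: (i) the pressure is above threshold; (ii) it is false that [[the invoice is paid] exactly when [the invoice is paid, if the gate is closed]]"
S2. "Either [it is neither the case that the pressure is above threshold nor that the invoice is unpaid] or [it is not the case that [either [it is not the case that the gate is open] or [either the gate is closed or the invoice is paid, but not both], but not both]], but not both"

S1: Parsed as V ⊕ ¬(L ↔ (¬W → L))

¬W = ¬T = F
¬W → L = F → T = T
L ↔ (¬W → L) = T ↔ T = T
¬(L ↔ (¬W → L)) = ¬T = F
V ⊕ ¬(L ↔ (¬W → L)) = F ⊕ F = F
So S1 is false.

S2: Parsed as (V ↓ ¬L) ⊕ ¬(¬W ⊕ (¬W ⊕ L))

¬L = ¬T = F
V ↓ ¬L = F ↓ F = T
¬W = ¬T = F
¬W = ¬T = F
¬W ⊕ L = F ⊕ T = T
¬W ⊕ (¬W ⊕ L) = F ⊕ T = T
¬(¬W ⊕ (¬W ⊕ L)) = ¬T = F
(V ↓ ¬L) ⊕ ¬(¬W ⊕ (¬W ⊕ L)) = T ⊕ F = T
So S2 is true.

Count: 1.

1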